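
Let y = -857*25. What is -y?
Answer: 21425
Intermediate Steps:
y = -21425
-y = -1*(-21425) = 21425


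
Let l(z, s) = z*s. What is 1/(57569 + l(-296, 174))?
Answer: 1/6065 ≈ 0.00016488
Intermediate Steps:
l(z, s) = s*z
1/(57569 + l(-296, 174)) = 1/(57569 + 174*(-296)) = 1/(57569 - 51504) = 1/6065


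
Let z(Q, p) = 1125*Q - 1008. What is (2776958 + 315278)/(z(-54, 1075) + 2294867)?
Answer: 3092236/2233109 ≈ 1.3847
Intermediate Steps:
z(Q, p) = -1008 + 1125*Q
(2776958 + 315278)/(z(-54, 1075) + 2294867) = (2776958 + 315278)/((-1008 + 1125*(-54)) + 2294867) = 3092236/((-1008 - 60750) + 2294867) = 3092236/(-61758 + 2294867) = 3092236/2233109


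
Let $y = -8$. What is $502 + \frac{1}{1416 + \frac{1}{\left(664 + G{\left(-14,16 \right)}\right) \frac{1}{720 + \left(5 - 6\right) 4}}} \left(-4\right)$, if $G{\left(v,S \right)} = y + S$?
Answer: $\frac{119508962}{238067} \approx 502.0$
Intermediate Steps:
$G{\left(v,S \right)} = -8 + S$
$502 + \frac{1}{1416 + \frac{1}{\left(664 + G{\left(-14,16 \right)}\right) \frac{1}{720 + \left(5 - 6\right) 4}}} \left(-4\right) = 502 + \frac{1}{1416 + \frac{1}{\left(664 + \left(-8 + 16\right)\right) \frac{1}{720 + \left(5 - 6\right) 4}}} \left(-4\right) = 502 + \frac{1}{1416 + \frac{1}{\left(664 + 8\right) \frac{1}{720 - 4}}} \left(-4\right) = 502 + \frac{1}{1416 + \frac{1}{672 \frac{1}{720 - 4}}} \left(-4\right) = 502 + \frac{1}{1416 + \frac{1}{672 \cdot \frac{1}{716}}} \left(-4\right) = 502 + \frac{1}{1416 + \frac{1}{\frac{168}{179}}} \left(-4\right) = 502 + \frac{1}{1416 + \frac{179}{168}} \left(-4\right) = 502 + \frac{1}{\frac{238067}{168}} \left(-4\right) = 502 + \frac{168}{238067} \left(-4\right) = 502 - \frac{672}{238067} = \frac{119508962}{238067}$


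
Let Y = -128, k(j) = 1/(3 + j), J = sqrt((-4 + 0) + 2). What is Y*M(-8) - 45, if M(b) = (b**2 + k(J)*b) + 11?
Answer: (-9645*sqrt(2) + 27911*I)/(sqrt(2) - 3*I) ≈ -9365.7 - 131.65*I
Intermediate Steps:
J = I*sqrt(2) (J = sqrt(-4 + 2) = sqrt(-2) = I*sqrt(2) ≈ 1.4142*I)
M(b) = 11 + b**2 + b/(3 + I*sqrt(2)) (M(b) = (b**2 + b/(3 + I*sqrt(2))) + 11 = 11 + b**2 + b/(3 + I*sqrt(2)))
Y*M(-8) - 45 = -128*(11 + (-8)**2 + (3/11)*(-8) - 1/11*I*(-8)*sqrt(2)) - 45 = -128*(11 + 64 - 24/11 + 8*I*sqrt(2)/11) - 45 = -128*(801/11 + 8*I*sqrt(2)/11) - 45 = (-102528/11 - 1024*I*sqrt(2)/11) - 45 = -103023/11 - 1024*I*sqrt(2)/11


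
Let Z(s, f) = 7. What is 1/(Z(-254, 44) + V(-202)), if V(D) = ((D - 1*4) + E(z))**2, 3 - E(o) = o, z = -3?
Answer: 1/40007 ≈ 2.4996e-5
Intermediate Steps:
E(o) = 3 - o
V(D) = (2 + D)**2 (V(D) = ((D - 1*4) + (3 - 1*(-3)))**2 = ((D - 4) + (3 + 3))**2 = ((-4 + D) + 6)**2 = (2 + D)**2)
1/(Z(-254, 44) + V(-202)) = 1/(7 + (2 - 202)**2) = 1/(7 + (-200)**2) = 1/(7 + 40000) = 1/40007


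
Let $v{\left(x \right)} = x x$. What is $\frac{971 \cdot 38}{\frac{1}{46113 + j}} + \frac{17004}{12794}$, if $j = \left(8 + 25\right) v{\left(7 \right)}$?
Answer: $\frac{11266022439882}{6397} \approx 1.7611 \cdot 10^{9}$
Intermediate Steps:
$v{\left(x \right)} = x^{2}$
$j = 1617$ ($j = \left(8 + 25\right) 7^{2} = 33 \cdot 49 = 1617$)
$\frac{971 \cdot 38}{\frac{1}{46113 + j}} + \frac{17004}{12794} = \frac{971 \cdot 38}{\frac{1}{46113 + 1617}} + \frac{17004}{12794} = \frac{36898}{\frac{1}{47730}} + 17004 \cdot \frac{1}{12794} = 36898 \frac{1}{\frac{1}{47730}} + \frac{8502}{6397} = 36898 \cdot 47730 + \frac{8502}{6397} = 1761141540 + \frac{8502}{6397} = \frac{11266022439882}{6397}$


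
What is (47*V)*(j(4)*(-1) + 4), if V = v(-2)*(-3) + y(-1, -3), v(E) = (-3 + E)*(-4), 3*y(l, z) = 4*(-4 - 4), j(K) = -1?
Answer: -49820/3 ≈ -16607.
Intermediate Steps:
y(l, z) = -32/3 (y(l, z) = (4*(-4 - 4))/3 = (4*(-8))/3 = (⅓)*(-32) = -32/3)
v(E) = 12 - 4*E
V = -212/3 (V = (12 - 4*(-2))*(-3) - 32/3 = (12 + 8)*(-3) - 32/3 = 20*(-3) - 32/3 = -60 - 32/3 = -212/3 ≈ -70.667)
(47*V)*(j(4)*(-1) + 4) = (47*(-212/3))*(-1*(-1) + 4) = -9964*(1 + 4)/3 = -9964/3*5 = -49820/3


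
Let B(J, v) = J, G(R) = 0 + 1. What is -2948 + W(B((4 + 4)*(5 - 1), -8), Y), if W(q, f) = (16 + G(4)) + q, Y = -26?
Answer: -2899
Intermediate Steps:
G(R) = 1
W(q, f) = 17 + q (W(q, f) = (16 + 1) + q = 17 + q)
-2948 + W(B((4 + 4)*(5 - 1), -8), Y) = -2948 + (17 + (4 + 4)*(5 - 1)) = -2948 + (17 + 8*4) = -2948 + (17 + 32) = -2948 + 49 = -2899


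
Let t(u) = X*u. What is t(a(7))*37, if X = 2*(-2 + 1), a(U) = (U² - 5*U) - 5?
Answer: -666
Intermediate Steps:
a(U) = -5 + U² - 5*U
X = -2 (X = 2*(-1) = -2)
t(u) = -2*u
t(a(7))*37 = -2*(-5 + 7² - 5*7)*37 = -2*(-5 + 49 - 35)*37 = -2*9*37 = -18*37 = -666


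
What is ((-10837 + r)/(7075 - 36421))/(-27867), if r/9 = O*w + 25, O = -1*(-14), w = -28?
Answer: -1010/58413213 ≈ -1.7291e-5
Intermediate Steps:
O = 14
r = -3303 (r = 9*(14*(-28) + 25) = 9*(-392 + 25) = 9*(-367) = -3303)
((-10837 + r)/(7075 - 36421))/(-27867) = ((-10837 - 3303)/(7075 - 36421))/(-27867) = -14140/(-29346)*(-1/27867) = -14140*(-1/29346)*(-1/27867) = (7070/14673)*(-1/27867) = -1010/58413213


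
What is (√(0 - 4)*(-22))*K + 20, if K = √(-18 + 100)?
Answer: 20 - 44*I*√82 ≈ 20.0 - 398.44*I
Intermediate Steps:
K = √82 ≈ 9.0554
(√(0 - 4)*(-22))*K + 20 = (√(0 - 4)*(-22))*√82 + 20 = (√(-4)*(-22))*√82 + 20 = ((2*I)*(-22))*√82 + 20 = (-44*I)*√82 + 20 = -44*I*√82 + 20 = 20 - 44*I*√82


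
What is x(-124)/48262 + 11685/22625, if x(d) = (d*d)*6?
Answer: 265123347/109192775 ≈ 2.4280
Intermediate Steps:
x(d) = 6*d**2 (x(d) = d**2*6 = 6*d**2)
x(-124)/48262 + 11685/22625 = (6*(-124)**2)/48262 + 11685/22625 = (6*15376)*(1/48262) + 11685*(1/22625) = 92256*(1/48262) + 2337/4525 = 46128/24131 + 2337/4525 = 265123347/109192775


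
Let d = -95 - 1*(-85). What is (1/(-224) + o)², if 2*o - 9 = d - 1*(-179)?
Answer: 397404225/50176 ≈ 7920.2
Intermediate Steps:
d = -10 (d = -95 + 85 = -10)
o = 89 (o = 9/2 + (-10 - 1*(-179))/2 = 9/2 + (-10 + 179)/2 = 9/2 + (½)*169 = 9/2 + 169/2 = 89)
(1/(-224) + o)² = (1/(-224) + 89)² = (-1/224 + 89)² = (19935/224)² = 397404225/50176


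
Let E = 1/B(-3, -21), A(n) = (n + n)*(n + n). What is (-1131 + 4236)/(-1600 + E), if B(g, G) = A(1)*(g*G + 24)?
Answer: -1080540/556799 ≈ -1.9406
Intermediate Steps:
A(n) = 4*n² (A(n) = (2*n)*(2*n) = 4*n²)
B(g, G) = 96 + 4*G*g (B(g, G) = (4*1²)*(g*G + 24) = (4*1)*(G*g + 24) = 4*(24 + G*g) = 96 + 4*G*g)
E = 1/348 (E = 1/(96 + 4*(-21)*(-3)) = 1/(96 + 252) = 1/348 ≈ 0.0028736)
(-1131 + 4236)/(-1600 + E) = (-1131 + 4236)/(-1600 + 1/348) = 3105/(-556799/348) = 3105*(-348/556799) = -1080540/556799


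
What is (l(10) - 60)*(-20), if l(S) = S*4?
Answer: 400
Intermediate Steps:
l(S) = 4*S
(l(10) - 60)*(-20) = (4*10 - 60)*(-20) = (40 - 60)*(-20) = -20*(-20) = 400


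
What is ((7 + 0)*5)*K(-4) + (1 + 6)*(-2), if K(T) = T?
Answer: -154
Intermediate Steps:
((7 + 0)*5)*K(-4) + (1 + 6)*(-2) = ((7 + 0)*5)*(-4) + (1 + 6)*(-2) = (7*5)*(-4) + 7*(-2) = 35*(-4) - 14 = -140 - 14 = -154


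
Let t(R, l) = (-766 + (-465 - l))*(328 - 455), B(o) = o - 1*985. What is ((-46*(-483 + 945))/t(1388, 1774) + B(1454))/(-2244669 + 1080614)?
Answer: -178965563/444244129925 ≈ -0.00040285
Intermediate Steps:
B(o) = -985 + o (B(o) = o - 985 = -985 + o)
t(R, l) = 156337 + 127*l (t(R, l) = (-1231 - l)*(-127) = 156337 + 127*l)
((-46*(-483 + 945))/t(1388, 1774) + B(1454))/(-2244669 + 1080614) = ((-46*(-483 + 945))/(156337 + 127*1774) + (-985 + 1454))/(-2244669 + 1080614) = ((-46*462)/(156337 + 225298) + 469)/(-1164055) = (-21252/381635 + 469)*(-1/1164055) = (178965563/381635)*(-1/1164055) = -178965563/444244129925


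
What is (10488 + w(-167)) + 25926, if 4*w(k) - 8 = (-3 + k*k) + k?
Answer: 173383/4 ≈ 43346.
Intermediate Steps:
w(k) = 5/4 + k/4 + k**2/4 (w(k) = 2 + ((-3 + k*k) + k)/4 = 2 + ((-3 + k**2) + k)/4 = 2 + (-3 + k + k**2)/4 = 2 + (-3/4 + k/4 + k**2/4) = 5/4 + k/4 + k**2/4)
(10488 + w(-167)) + 25926 = (10488 + (5/4 + (1/4)*(-167) + (1/4)*(-167)**2)) + 25926 = (10488 + (5/4 - 167/4 + (1/4)*27889)) + 25926 = (10488 + (5/4 - 167/4 + 27889/4)) + 25926 = (10488 + 27727/4) + 25926 = 69679/4 + 25926 = 173383/4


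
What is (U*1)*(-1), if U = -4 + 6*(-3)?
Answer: 22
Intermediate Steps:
U = -22 (U = -4 - 18 = -22)
(U*1)*(-1) = -22*1*(-1) = -22*(-1) = 22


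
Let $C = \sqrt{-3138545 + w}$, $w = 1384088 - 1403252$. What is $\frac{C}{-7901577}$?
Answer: $- \frac{i \sqrt{3157709}}{7901577} \approx - 0.00022489 i$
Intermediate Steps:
$w = -19164$ ($w = 1384088 - 1403252 = -19164$)
$C = i \sqrt{3157709}$ ($C = \sqrt{-3138545 - 19164} = \sqrt{-3157709} = i \sqrt{3157709} \approx 1777.0 i$)
$\frac{C}{-7901577} = \frac{i \sqrt{3157709}}{-7901577} = i \sqrt{3157709} \left(- \frac{1}{7901577}\right) = - \frac{i \sqrt{3157709}}{7901577}$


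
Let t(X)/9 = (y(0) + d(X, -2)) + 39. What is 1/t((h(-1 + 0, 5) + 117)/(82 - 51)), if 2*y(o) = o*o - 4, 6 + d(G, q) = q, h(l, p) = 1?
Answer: 1/261 ≈ 0.0038314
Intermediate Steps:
d(G, q) = -6 + q
y(o) = -2 + o²/2 (y(o) = (o*o - 4)/2 = (o² - 4)/2 = (-4 + o²)/2 = -2 + o²/2)
t(X) = 261 (t(X) = 9*(((-2 + (½)*0²) + (-6 - 2)) + 39) = 9*(((-2 + (½)*0) - 8) + 39) = 9*(((-2 + 0) - 8) + 39) = 9*((-2 - 8) + 39) = 9*(-10 + 39) = 9*29 = 261)
1/t((h(-1 + 0, 5) + 117)/(82 - 51)) = 1/261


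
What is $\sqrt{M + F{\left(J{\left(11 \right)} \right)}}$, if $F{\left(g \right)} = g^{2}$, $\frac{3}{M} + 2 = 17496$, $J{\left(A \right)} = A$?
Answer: $\frac{\sqrt{37030896838}}{17494} \approx 11.0$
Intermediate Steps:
$M = \frac{3}{17494}$ ($M = \frac{3}{-2 + 17496} = \frac{3}{17494} \approx 0.00017149$)
$\sqrt{M + F{\left(J{\left(11 \right)} \right)}} = \sqrt{\frac{3}{17494} + 11^{2}} = \sqrt{\frac{3}{17494} + 121} = \sqrt{\frac{2116777}{17494}} = \frac{\sqrt{37030896838}}{17494}$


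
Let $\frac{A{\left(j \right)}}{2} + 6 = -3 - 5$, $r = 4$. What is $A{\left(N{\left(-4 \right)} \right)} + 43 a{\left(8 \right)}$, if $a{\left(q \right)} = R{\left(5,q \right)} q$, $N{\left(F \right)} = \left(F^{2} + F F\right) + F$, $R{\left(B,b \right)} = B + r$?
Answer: $3068$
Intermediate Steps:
$R{\left(B,b \right)} = 4 + B$ ($R{\left(B,b \right)} = B + 4 = 4 + B$)
$N{\left(F \right)} = F + 2 F^{2}$ ($N{\left(F \right)} = \left(F^{2} + F^{2}\right) + F = 2 F^{2} + F = F + 2 F^{2}$)
$A{\left(j \right)} = -28$ ($A{\left(j \right)} = -12 + 2 \left(-3 - 5\right) = -12 + 2 \left(-8\right) = -12 - 16 = -28$)
$a{\left(q \right)} = 9 q$ ($a{\left(q \right)} = \left(4 + 5\right) q = 9 q$)
$A{\left(N{\left(-4 \right)} \right)} + 43 a{\left(8 \right)} = -28 + 43 \cdot 9 \cdot 8 = -28 + 43 \cdot 72 = -28 + 3096 = 3068$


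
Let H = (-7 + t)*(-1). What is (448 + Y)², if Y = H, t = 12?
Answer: 196249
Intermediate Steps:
H = -5 (H = (-7 + 12)*(-1) = 5*(-1) = -5)
Y = -5
(448 + Y)² = (448 - 5)² = 443² = 196249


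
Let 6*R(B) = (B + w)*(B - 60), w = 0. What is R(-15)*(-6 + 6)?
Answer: 0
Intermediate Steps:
R(B) = B*(-60 + B)/6 (R(B) = ((B + 0)*(B - 60))/6 = (B*(-60 + B))/6 = B*(-60 + B)/6)
R(-15)*(-6 + 6) = ((⅙)*(-15)*(-60 - 15))*(-6 + 6) = ((⅙)*(-15)*(-75))*0 = (375/2)*0 = 0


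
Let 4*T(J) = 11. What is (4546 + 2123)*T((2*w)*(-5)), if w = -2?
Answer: 73359/4 ≈ 18340.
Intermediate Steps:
T(J) = 11/4 (T(J) = (¼)*11 = 11/4)
(4546 + 2123)*T((2*w)*(-5)) = (4546 + 2123)*(11/4) = 6669*(11/4) = 73359/4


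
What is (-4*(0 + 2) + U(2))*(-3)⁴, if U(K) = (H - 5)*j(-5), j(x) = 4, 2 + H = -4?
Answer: -4212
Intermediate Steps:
H = -6 (H = -2 - 4 = -6)
U(K) = -44 (U(K) = (-6 - 5)*4 = -11*4 = -44)
(-4*(0 + 2) + U(2))*(-3)⁴ = (-4*(0 + 2) - 44)*(-3)⁴ = (-4*2 - 44)*81 = (-8 - 44)*81 = -52*81 = -4212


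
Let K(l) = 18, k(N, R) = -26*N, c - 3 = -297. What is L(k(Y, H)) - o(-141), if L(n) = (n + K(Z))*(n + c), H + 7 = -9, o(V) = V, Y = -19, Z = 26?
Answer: 102541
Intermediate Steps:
c = -294 (c = 3 - 297 = -294)
H = -16 (H = -7 - 9 = -16)
L(n) = (-294 + n)*(18 + n) (L(n) = (n + 18)*(n - 294) = (18 + n)*(-294 + n) = (-294 + n)*(18 + n))
L(k(Y, H)) - o(-141) = (-5292 + (-26*(-19))² - (-7176)*(-19)) - 1*(-141) = (-5292 + 494² - 276*494) + 141 = (-5292 + 244036 - 136344) + 141 = 102400 + 141 = 102541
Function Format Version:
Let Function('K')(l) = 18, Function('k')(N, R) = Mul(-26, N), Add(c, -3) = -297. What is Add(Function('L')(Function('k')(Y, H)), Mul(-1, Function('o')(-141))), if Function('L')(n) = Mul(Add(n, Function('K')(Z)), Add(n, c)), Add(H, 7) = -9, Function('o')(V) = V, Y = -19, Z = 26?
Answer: 102541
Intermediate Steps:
c = -294 (c = Add(3, -297) = -294)
H = -16 (H = Add(-7, -9) = -16)
Function('L')(n) = Mul(Add(-294, n), Add(18, n)) (Function('L')(n) = Mul(Add(n, 18), Add(n, -294)) = Mul(Add(18, n), Add(-294, n)) = Mul(Add(-294, n), Add(18, n)))
Add(Function('L')(Function('k')(Y, H)), Mul(-1, Function('o')(-141))) = Add(Add(-5292, Pow(Mul(-26, -19), 2), Mul(-276, Mul(-26, -19))), Mul(-1, -141)) = Add(Add(-5292, Pow(494, 2), Mul(-276, 494)), 141) = Add(Add(-5292, 244036, -136344), 141) = Add(102400, 141) = 102541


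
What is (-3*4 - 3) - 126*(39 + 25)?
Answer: -8079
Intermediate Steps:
(-3*4 - 3) - 126*(39 + 25) = (-12 - 3) - 126*64 = -15 - 8064 = -8079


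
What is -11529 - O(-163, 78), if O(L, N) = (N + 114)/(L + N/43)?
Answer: -79899243/6931 ≈ -11528.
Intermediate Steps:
O(L, N) = (114 + N)/(L + N/43) (O(L, N) = (114 + N)/(L + N*(1/43)) = (114 + N)/(L + N/43))
-11529 - O(-163, 78) = -11529 - 43*(114 + 78)/(78 + 43*(-163)) = -11529 - 43*192/(78 - 7009) = -11529 - 43*192/(-6931) = -11529 - 43*(-1)*192/6931 = -11529 - 1*(-8256/6931) = -11529 + 8256/6931 = -79899243/6931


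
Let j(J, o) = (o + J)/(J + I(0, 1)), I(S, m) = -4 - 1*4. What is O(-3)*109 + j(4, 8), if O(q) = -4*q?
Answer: 1305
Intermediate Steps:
I(S, m) = -8 (I(S, m) = -4 - 4 = -8)
j(J, o) = (J + o)/(-8 + J) (j(J, o) = (o + J)/(J - 8) = (J + o)/(-8 + J))
O(-3)*109 + j(4, 8) = -4*(-3)*109 + (4 + 8)/(-8 + 4) = 12*109 + 12/(-4) = 1308 - ¼*12 = 1308 - 3 = 1305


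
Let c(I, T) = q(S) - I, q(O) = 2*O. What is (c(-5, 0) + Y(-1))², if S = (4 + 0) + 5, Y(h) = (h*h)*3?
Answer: 676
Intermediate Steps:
Y(h) = 3*h² (Y(h) = h²*3 = 3*h²)
S = 9 (S = 4 + 5 = 9)
c(I, T) = 18 - I (c(I, T) = 2*9 - I = 18 - I)
(c(-5, 0) + Y(-1))² = ((18 - 1*(-5)) + 3*(-1)²)² = ((18 + 5) + 3*1)² = (23 + 3)² = 26² = 676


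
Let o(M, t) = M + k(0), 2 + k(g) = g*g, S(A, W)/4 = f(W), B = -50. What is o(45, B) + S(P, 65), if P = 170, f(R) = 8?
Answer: 75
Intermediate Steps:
S(A, W) = 32 (S(A, W) = 4*8 = 32)
k(g) = -2 + g² (k(g) = -2 + g*g = -2 + g²)
o(M, t) = -2 + M (o(M, t) = M + (-2 + 0²) = M + (-2 + 0) = M - 2 = -2 + M)
o(45, B) + S(P, 65) = (-2 + 45) + 32 = 43 + 32 = 75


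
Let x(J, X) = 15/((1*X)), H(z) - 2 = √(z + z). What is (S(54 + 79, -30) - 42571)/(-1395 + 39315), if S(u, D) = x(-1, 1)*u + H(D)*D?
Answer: -10159/9480 - I*√15/632 ≈ -1.0716 - 0.0061281*I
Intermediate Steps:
H(z) = 2 + √2*√z (H(z) = 2 + √(z + z) = 2 + √(2*z) = 2 + √2*√z)
x(J, X) = 15/X
S(u, D) = 15*u + D*(2 + √2*√D) (S(u, D) = (15/1)*u + (2 + √2*√D)*D = (15*1)*u + D*(2 + √2*√D) = 15*u + D*(2 + √2*√D))
(S(54 + 79, -30) - 42571)/(-1395 + 39315) = ((15*(54 + 79) - 30*(2 + √2*√(-30))) - 42571)/(-1395 + 39315) = ((15*133 - 30*(2 + √2*(I*√30))) - 42571)/37920 = ((1995 - 30*(2 + 2*I*√15)) - 42571)*(1/37920) = ((1995 + (-60 - 60*I*√15)) - 42571)*(1/37920) = ((1935 - 60*I*√15) - 42571)*(1/37920) = (-40636 - 60*I*√15)*(1/37920) = -10159/9480 - I*√15/632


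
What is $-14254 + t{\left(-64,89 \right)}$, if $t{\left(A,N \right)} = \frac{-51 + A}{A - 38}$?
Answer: $- \frac{1453793}{102} \approx -14253.0$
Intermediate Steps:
$t{\left(A,N \right)} = \frac{-51 + A}{-38 + A}$
$-14254 + t{\left(-64,89 \right)} = -14254 + \frac{-51 - 64}{-38 - 64} = -14254 + \frac{1}{-102} \left(-115\right) = -14254 - - \frac{115}{102} = -14254 + \frac{115}{102} = - \frac{1453793}{102}$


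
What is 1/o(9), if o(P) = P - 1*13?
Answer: -¼ ≈ -0.25000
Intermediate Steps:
o(P) = -13 + P (o(P) = P - 13 = -13 + P)
1/o(9) = 1/(-13 + 9) = 1/(-4) = -¼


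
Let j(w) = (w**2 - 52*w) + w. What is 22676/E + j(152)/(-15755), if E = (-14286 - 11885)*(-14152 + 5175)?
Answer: -3606396592204/3701433490585 ≈ -0.97432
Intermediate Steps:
j(w) = w**2 - 51*w
E = 234937067 (E = -26171*(-8977) = 234937067)
22676/E + j(152)/(-15755) = 22676/234937067 + (152*(-51 + 152))/(-15755) = 22676*(1/234937067) + (152*101)*(-1/15755) = 22676/234937067 + 15352*(-1/15755) = 22676/234937067 - 15352/15755 = -3606396592204/3701433490585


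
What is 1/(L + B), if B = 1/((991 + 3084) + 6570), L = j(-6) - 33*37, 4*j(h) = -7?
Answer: -42580/52064691 ≈ -0.00081783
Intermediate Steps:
j(h) = -7/4 (j(h) = (¼)*(-7) = -7/4)
L = -4891/4 (L = -7/4 - 33*37 = -7/4 - 1221 = -4891/4 ≈ -1222.8)
B = 1/10645 (B = 1/(4075 + 6570) = 1/10645 ≈ 9.3941e-5)
1/(L + B) = 1/(-4891/4 + 1/10645) = 1/(-52064691/42580) = -42580/52064691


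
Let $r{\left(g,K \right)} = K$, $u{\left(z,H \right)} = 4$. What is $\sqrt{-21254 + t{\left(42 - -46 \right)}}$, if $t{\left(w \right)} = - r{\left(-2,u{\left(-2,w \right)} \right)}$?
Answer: $3 i \sqrt{2362} \approx 145.8 i$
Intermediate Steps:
$t{\left(w \right)} = -4$ ($t{\left(w \right)} = \left(-1\right) 4 = -4$)
$\sqrt{-21254 + t{\left(42 - -46 \right)}} = \sqrt{-21254 - 4} = \sqrt{-21258} = 3 i \sqrt{2362}$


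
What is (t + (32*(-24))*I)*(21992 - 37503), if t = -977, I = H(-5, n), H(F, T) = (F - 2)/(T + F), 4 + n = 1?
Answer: 25577639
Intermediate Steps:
n = -3 (n = -4 + 1 = -3)
H(F, T) = (-2 + F)/(F + T)
I = 7/8 (I = (-2 - 5)/(-5 - 3) = -7/(-8) = -⅛*(-7) = 7/8 ≈ 0.87500)
(t + (32*(-24))*I)*(21992 - 37503) = (-977 + (32*(-24))*(7/8))*(21992 - 37503) = (-977 - 768*7/8)*(-15511) = (-977 - 672)*(-15511) = -1649*(-15511) = 25577639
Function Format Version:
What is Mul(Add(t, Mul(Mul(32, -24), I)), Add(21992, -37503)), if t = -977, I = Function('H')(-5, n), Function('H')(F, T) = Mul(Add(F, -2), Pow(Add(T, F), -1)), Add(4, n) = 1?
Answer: 25577639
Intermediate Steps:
n = -3 (n = Add(-4, 1) = -3)
Function('H')(F, T) = Mul(Pow(Add(F, T), -1), Add(-2, F)) (Function('H')(F, T) = Mul(Add(-2, F), Pow(Add(F, T), -1)) = Mul(Pow(Add(F, T), -1), Add(-2, F)))
I = Rational(7, 8) (I = Mul(Pow(Add(-5, -3), -1), Add(-2, -5)) = Mul(Pow(-8, -1), -7) = Mul(Rational(-1, 8), -7) = Rational(7, 8) ≈ 0.87500)
Mul(Add(t, Mul(Mul(32, -24), I)), Add(21992, -37503)) = Mul(Add(-977, Mul(Mul(32, -24), Rational(7, 8))), Add(21992, -37503)) = Mul(Add(-977, Mul(-768, Rational(7, 8))), -15511) = Mul(Add(-977, -672), -15511) = Mul(-1649, -15511) = 25577639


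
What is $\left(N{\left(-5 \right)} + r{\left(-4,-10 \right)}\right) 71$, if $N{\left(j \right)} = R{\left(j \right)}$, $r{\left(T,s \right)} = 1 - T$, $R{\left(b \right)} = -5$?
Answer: $0$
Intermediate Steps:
$N{\left(j \right)} = -5$
$\left(N{\left(-5 \right)} + r{\left(-4,-10 \right)}\right) 71 = \left(-5 + \left(1 - -4\right)\right) 71 = \left(-5 + \left(1 + 4\right)\right) 71 = \left(-5 + 5\right) 71 = 0 \cdot 71 = 0$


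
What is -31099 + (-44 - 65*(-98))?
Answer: -24773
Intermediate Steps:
-31099 + (-44 - 65*(-98)) = -31099 + (-44 + 6370) = -31099 + 6326 = -24773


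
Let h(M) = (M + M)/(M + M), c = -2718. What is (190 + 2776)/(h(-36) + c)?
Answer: -2966/2717 ≈ -1.0916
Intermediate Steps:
h(M) = 1 (h(M) = (2*M)/((2*M)) = (2*M)*(1/(2*M)) = 1)
(190 + 2776)/(h(-36) + c) = (190 + 2776)/(1 - 2718) = 2966/(-2717) = 2966*(-1/2717) = -2966/2717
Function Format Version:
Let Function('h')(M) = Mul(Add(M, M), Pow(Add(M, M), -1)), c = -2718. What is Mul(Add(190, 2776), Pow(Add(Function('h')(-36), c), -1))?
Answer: Rational(-2966, 2717) ≈ -1.0916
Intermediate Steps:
Function('h')(M) = 1 (Function('h')(M) = Mul(Mul(2, M), Pow(Mul(2, M), -1)) = Mul(Mul(2, M), Mul(Rational(1, 2), Pow(M, -1))) = 1)
Mul(Add(190, 2776), Pow(Add(Function('h')(-36), c), -1)) = Mul(Add(190, 2776), Pow(Add(1, -2718), -1)) = Mul(2966, Pow(-2717, -1)) = Mul(2966, Rational(-1, 2717)) = Rational(-2966, 2717)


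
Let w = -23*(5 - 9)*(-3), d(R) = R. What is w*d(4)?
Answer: -1104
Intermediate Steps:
w = -276 (w = -23*(-4)*(-3) = 92*(-3) = -276)
w*d(4) = -276*4 = -1104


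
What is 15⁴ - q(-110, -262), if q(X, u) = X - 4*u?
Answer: 49687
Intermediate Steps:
15⁴ - q(-110, -262) = 15⁴ - (-110 - 4*(-262)) = 50625 - (-110 + 1048) = 50625 - 1*938 = 50625 - 938 = 49687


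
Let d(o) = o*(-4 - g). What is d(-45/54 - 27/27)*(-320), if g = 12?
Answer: -28160/3 ≈ -9386.7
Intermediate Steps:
d(o) = -16*o (d(o) = o*(-4 - 1*12) = o*(-4 - 12) = o*(-16) = -16*o)
d(-45/54 - 27/27)*(-320) = -16*(-45/54 - 27/27)*(-320) = -16*(-45*1/54 - 27*1/27)*(-320) = -16*(-5/6 - 1)*(-320) = -16*(-11/6)*(-320) = (88/3)*(-320) = -28160/3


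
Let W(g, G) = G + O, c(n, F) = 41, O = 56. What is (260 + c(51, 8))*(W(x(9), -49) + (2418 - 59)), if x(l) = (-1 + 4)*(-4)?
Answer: 712166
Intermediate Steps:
x(l) = -12 (x(l) = 3*(-4) = -12)
W(g, G) = 56 + G (W(g, G) = G + 56 = 56 + G)
(260 + c(51, 8))*(W(x(9), -49) + (2418 - 59)) = (260 + 41)*((56 - 49) + (2418 - 59)) = 301*(7 + 2359) = 301*2366 = 712166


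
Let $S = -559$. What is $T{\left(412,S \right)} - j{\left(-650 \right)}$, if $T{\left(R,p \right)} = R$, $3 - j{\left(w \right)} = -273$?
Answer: $136$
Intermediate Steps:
$j{\left(w \right)} = 276$ ($j{\left(w \right)} = 3 - -273 = 3 + 273 = 276$)
$T{\left(412,S \right)} - j{\left(-650 \right)} = 412 - 276 = 136$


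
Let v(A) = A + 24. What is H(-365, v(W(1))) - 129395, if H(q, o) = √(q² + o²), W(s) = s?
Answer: -129395 + 5*√5354 ≈ -1.2903e+5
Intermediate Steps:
v(A) = 24 + A
H(q, o) = √(o² + q²)
H(-365, v(W(1))) - 129395 = √((24 + 1)² + (-365)²) - 129395 = √(25² + 133225) - 129395 = √(625 + 133225) - 129395 = √133850 - 129395 = 5*√5354 - 129395 = -129395 + 5*√5354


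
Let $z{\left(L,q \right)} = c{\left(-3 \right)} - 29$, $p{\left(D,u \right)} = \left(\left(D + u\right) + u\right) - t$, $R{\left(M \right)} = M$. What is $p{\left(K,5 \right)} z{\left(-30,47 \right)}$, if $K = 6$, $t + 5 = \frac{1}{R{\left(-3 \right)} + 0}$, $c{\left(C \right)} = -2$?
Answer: $- \frac{1984}{3} \approx -661.33$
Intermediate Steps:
$t = - \frac{16}{3}$ ($t = -5 + \frac{1}{-3 + 0} = -5 + \frac{1}{-3} = -5 - \frac{1}{3} = - \frac{16}{3} \approx -5.3333$)
$p{\left(D,u \right)} = \frac{16}{3} + D + 2 u$ ($p{\left(D,u \right)} = \left(\left(D + u\right) + u\right) - - \frac{16}{3} = \left(D + 2 u\right) + \frac{16}{3} = \frac{16}{3} + D + 2 u$)
$z{\left(L,q \right)} = -31$ ($z{\left(L,q \right)} = -2 - 29 = -31$)
$p{\left(K,5 \right)} z{\left(-30,47 \right)} = \left(\frac{16}{3} + 6 + 2 \cdot 5\right) \left(-31\right) = \left(\frac{16}{3} + 6 + 10\right) \left(-31\right) = \frac{64}{3} \left(-31\right) = - \frac{1984}{3}$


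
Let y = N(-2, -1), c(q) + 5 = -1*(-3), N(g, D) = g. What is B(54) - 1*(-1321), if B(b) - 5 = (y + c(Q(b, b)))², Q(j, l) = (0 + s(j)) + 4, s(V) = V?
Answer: 1342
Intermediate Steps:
Q(j, l) = 4 + j (Q(j, l) = (0 + j) + 4 = j + 4 = 4 + j)
c(q) = -2 (c(q) = -5 - 1*(-3) = -5 + 3 = -2)
y = -2
B(b) = 21 (B(b) = 5 + (-2 - 2)² = 5 + (-4)² = 5 + 16 = 21)
B(54) - 1*(-1321) = 21 - 1*(-1321) = 21 + 1321 = 1342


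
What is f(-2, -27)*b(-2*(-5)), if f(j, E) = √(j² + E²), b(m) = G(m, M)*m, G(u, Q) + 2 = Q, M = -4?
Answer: -60*√733 ≈ -1624.4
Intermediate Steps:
G(u, Q) = -2 + Q
b(m) = -6*m (b(m) = (-2 - 4)*m = -6*m)
f(j, E) = √(E² + j²)
f(-2, -27)*b(-2*(-5)) = √((-27)² + (-2)²)*(-(-12)*(-5)) = √(729 + 4)*(-6*10) = √733*(-60) = -60*√733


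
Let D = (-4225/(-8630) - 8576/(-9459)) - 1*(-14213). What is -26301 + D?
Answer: -197328721561/16326234 ≈ -12087.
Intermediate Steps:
D = 232067558873/16326234 (D = (-4225*(-1/8630) - 8576*(-1/9459)) + 14213 = (845/1726 + 8576/9459) + 14213 = 22795031/16326234 + 14213 = 232067558873/16326234 ≈ 14214.)
-26301 + D = -26301 + 232067558873/16326234 = -197328721561/16326234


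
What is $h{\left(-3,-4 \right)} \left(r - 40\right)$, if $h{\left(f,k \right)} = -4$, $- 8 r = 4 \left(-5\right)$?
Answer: $150$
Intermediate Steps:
$r = \frac{5}{2}$ ($r = - \frac{4 \left(-5\right)}{8} = \left(- \frac{1}{8}\right) \left(-20\right) = \frac{5}{2} \approx 2.5$)
$h{\left(-3,-4 \right)} \left(r - 40\right) = - 4 \left(\frac{5}{2} - 40\right) = \left(-4\right) \left(- \frac{75}{2}\right) = 150$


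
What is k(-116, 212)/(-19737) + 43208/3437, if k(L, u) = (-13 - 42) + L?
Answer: 193117/15351 ≈ 12.580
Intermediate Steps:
k(L, u) = -55 + L
k(-116, 212)/(-19737) + 43208/3437 = (-55 - 116)/(-19737) + 43208/3437 = -171*(-1/19737) + 43208*(1/3437) = 19/2193 + 88/7 = 193117/15351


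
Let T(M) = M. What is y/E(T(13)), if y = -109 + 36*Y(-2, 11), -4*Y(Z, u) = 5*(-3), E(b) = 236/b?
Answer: 169/118 ≈ 1.4322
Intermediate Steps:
Y(Z, u) = 15/4 (Y(Z, u) = -5*(-3)/4 = -¼*(-15) = 15/4)
y = 26 (y = -109 + 36*(15/4) = -109 + 135 = 26)
y/E(T(13)) = 26/((236/13)) = 26/((236*(1/13))) = 26/(236/13) = 26*(13/236) = 169/118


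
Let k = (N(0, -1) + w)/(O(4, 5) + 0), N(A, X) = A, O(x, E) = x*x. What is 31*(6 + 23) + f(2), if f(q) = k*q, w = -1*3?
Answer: 7189/8 ≈ 898.63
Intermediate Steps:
w = -3
O(x, E) = x²
k = -3/16 (k = (0 - 3)/(4² + 0) = -3/(16 + 0) = -3/16 ≈ -0.18750)
f(q) = -3*q/16
31*(6 + 23) + f(2) = 31*(6 + 23) - 3/16*2 = 31*29 - 3/8 = 899 - 3/8 = 7189/8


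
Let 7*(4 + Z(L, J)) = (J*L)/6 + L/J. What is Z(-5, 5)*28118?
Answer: -2797741/21 ≈ -1.3323e+5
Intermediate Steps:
Z(L, J) = -4 + L/(7*J) + J*L/42 (Z(L, J) = -4 + ((J*L)/6 + L/J)/7 = -4 + ((J*L)*(1/6) + L/J)/7 = -4 + (J*L/6 + L/J)/7 = -4 + (L/J + J*L/6)/7 = -4 + (L/(7*J) + J*L/42) = -4 + L/(7*J) + J*L/42)
Z(-5, 5)*28118 = (-4 + (1/7)*(-5)/5 + (1/42)*5*(-5))*28118 = (-4 + (1/7)*(-5)*(1/5) - 25/42)*28118 = (-4 - 1/7 - 25/42)*28118 = -199/42*28118 = -2797741/21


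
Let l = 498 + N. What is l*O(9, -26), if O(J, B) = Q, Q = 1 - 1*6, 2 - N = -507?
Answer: -5035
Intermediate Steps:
N = 509 (N = 2 - 1*(-507) = 2 + 507 = 509)
Q = -5 (Q = 1 - 6 = -5)
O(J, B) = -5
l = 1007 (l = 498 + 509 = 1007)
l*O(9, -26) = 1007*(-5) = -5035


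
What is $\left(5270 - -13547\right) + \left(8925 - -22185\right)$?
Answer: $49927$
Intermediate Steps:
$\left(5270 - -13547\right) + \left(8925 - -22185\right) = \left(5270 + 13547\right) + \left(8925 + 22185\right) = 18817 + 31110 = 49927$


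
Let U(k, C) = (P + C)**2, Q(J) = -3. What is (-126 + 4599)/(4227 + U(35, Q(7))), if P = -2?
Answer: 4473/4252 ≈ 1.0520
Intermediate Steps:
U(k, C) = (-2 + C)**2
(-126 + 4599)/(4227 + U(35, Q(7))) = (-126 + 4599)/(4227 + (-2 - 3)**2) = 4473/(4227 + (-5)**2) = 4473/(4227 + 25) = 4473/4252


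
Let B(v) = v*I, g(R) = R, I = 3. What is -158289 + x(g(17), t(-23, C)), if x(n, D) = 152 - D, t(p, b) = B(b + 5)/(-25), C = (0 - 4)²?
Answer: -3953362/25 ≈ -1.5813e+5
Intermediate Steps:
C = 16 (C = (-4)² = 16)
B(v) = 3*v (B(v) = v*3 = 3*v)
t(p, b) = -⅗ - 3*b/25 (t(p, b) = (3*(b + 5))/(-25) = (3*(5 + b))*(-1/25) = (15 + 3*b)*(-1/25) = -⅗ - 3*b/25)
-158289 + x(g(17), t(-23, C)) = -158289 + (152 - (-⅗ - 3/25*16)) = -158289 + (152 - (-⅗ - 48/25)) = -158289 + (152 - 1*(-63/25)) = -158289 + (152 + 63/25) = -158289 + 3863/25 = -3953362/25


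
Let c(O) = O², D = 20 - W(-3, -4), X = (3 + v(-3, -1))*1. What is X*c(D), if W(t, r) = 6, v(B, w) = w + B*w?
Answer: 980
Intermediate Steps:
X = 5 (X = (3 - (1 - 3))*1 = (3 - 1*(-2))*1 = (3 + 2)*1 = 5*1 = 5)
D = 14 (D = 20 - 1*6 = 20 - 6 = 14)
X*c(D) = 5*14² = 5*196 = 980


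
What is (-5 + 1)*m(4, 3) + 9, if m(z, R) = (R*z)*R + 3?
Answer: -147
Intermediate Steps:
m(z, R) = 3 + z*R**2 (m(z, R) = z*R**2 + 3 = 3 + z*R**2)
(-5 + 1)*m(4, 3) + 9 = (-5 + 1)*(3 + 4*3**2) + 9 = -4*(3 + 4*9) + 9 = -4*(3 + 36) + 9 = -4*39 + 9 = -156 + 9 = -147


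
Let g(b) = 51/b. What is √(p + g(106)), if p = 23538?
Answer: 3*√29386486/106 ≈ 153.42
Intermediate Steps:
√(p + g(106)) = √(23538 + 51/106) = √(2495079/106) = 3*√29386486/106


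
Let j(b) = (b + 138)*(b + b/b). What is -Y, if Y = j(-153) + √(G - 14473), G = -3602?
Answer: -2280 - 5*I*√723 ≈ -2280.0 - 134.44*I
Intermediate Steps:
j(b) = (1 + b)*(138 + b) (j(b) = (138 + b)*(b + 1) = (138 + b)*(1 + b) = (1 + b)*(138 + b))
Y = 2280 + 5*I*√723 (Y = (138 + (-153)² + 139*(-153)) + √(-3602 - 14473) = (138 + 23409 - 21267) + √(-18075) = 2280 + 5*I*√723 ≈ 2280.0 + 134.44*I)
-Y = -(2280 + 5*I*√723) = -2280 - 5*I*√723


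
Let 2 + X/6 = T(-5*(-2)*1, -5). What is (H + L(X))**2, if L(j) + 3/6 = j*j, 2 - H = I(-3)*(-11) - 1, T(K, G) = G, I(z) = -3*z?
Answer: 13920361/4 ≈ 3.4801e+6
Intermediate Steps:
H = 102 (H = 2 - (-3*(-3)*(-11) - 1) = 2 - (9*(-11) - 1) = 2 - (-99 - 1) = 2 - 1*(-100) = 2 + 100 = 102)
X = -42 (X = -12 + 6*(-5) = -12 - 30 = -42)
L(j) = -1/2 + j**2 (L(j) = -1/2 + j*j = -1/2 + j**2)
(H + L(X))**2 = (102 + (-1/2 + (-42)**2))**2 = (102 + (-1/2 + 1764))**2 = (102 + 3527/2)**2 = (3731/2)**2 = 13920361/4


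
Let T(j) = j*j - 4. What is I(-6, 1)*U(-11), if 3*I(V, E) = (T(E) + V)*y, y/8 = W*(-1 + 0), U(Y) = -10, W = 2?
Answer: -480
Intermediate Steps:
T(j) = -4 + j² (T(j) = j² - 4 = -4 + j²)
y = -16 (y = 8*(2*(-1 + 0)) = 8*(2*(-1)) = 8*(-2) = -16)
I(V, E) = 64/3 - 16*V/3 - 16*E²/3 (I(V, E) = (((-4 + E²) + V)*(-16))/3 = ((-4 + V + E²)*(-16))/3 = (64 - 16*V - 16*E²)/3 = 64/3 - 16*V/3 - 16*E²/3)
I(-6, 1)*U(-11) = (64/3 - 16/3*(-6) - 16/3*1²)*(-10) = (64/3 + 32 - 16/3*1)*(-10) = (64/3 + 32 - 16/3)*(-10) = 48*(-10) = -480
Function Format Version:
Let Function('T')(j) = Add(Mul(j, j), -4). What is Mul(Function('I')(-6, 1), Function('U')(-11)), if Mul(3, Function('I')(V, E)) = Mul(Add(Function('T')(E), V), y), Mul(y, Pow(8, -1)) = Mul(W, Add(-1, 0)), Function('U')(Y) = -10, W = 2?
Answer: -480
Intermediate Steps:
Function('T')(j) = Add(-4, Pow(j, 2)) (Function('T')(j) = Add(Pow(j, 2), -4) = Add(-4, Pow(j, 2)))
y = -16 (y = Mul(8, Mul(2, Add(-1, 0))) = Mul(8, Mul(2, -1)) = Mul(8, -2) = -16)
Function('I')(V, E) = Add(Rational(64, 3), Mul(Rational(-16, 3), V), Mul(Rational(-16, 3), Pow(E, 2))) (Function('I')(V, E) = Mul(Rational(1, 3), Mul(Add(Add(-4, Pow(E, 2)), V), -16)) = Mul(Rational(1, 3), Mul(Add(-4, V, Pow(E, 2)), -16)) = Mul(Rational(1, 3), Add(64, Mul(-16, V), Mul(-16, Pow(E, 2)))) = Add(Rational(64, 3), Mul(Rational(-16, 3), V), Mul(Rational(-16, 3), Pow(E, 2))))
Mul(Function('I')(-6, 1), Function('U')(-11)) = Mul(Add(Rational(64, 3), Mul(Rational(-16, 3), -6), Mul(Rational(-16, 3), Pow(1, 2))), -10) = Mul(Add(Rational(64, 3), 32, Mul(Rational(-16, 3), 1)), -10) = Mul(Add(Rational(64, 3), 32, Rational(-16, 3)), -10) = Mul(48, -10) = -480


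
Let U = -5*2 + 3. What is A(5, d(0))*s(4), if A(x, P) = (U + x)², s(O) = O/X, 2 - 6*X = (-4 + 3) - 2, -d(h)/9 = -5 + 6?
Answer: 96/5 ≈ 19.200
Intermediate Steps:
d(h) = -9 (d(h) = -9*(-5 + 6) = -9*1 = -9)
U = -7 (U = -10 + 3 = -7)
X = ⅚ (X = ⅓ - ((-4 + 3) - 2)/6 = ⅓ - (-1 - 2)/6 = ⅓ - ⅙*(-3) = ⅓ + ½ = ⅚ ≈ 0.83333)
s(O) = 6*O/5 (s(O) = O/(⅚) = O*(6/5) = 6*O/5)
A(x, P) = (-7 + x)²
A(5, d(0))*s(4) = (-7 + 5)²*((6/5)*4) = (-2)²*(24/5) = 4*(24/5) = 96/5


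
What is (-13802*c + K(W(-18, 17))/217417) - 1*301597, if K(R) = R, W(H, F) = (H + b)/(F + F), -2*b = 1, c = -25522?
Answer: 5203399142132695/14784356 ≈ 3.5195e+8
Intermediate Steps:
b = -1/2 (b = -1/2*1 = -1/2 ≈ -0.50000)
W(H, F) = (-1/2 + H)/(2*F) (W(H, F) = (H - 1/2)/(F + F) = (-1/2 + H)/((2*F)) = (-1/2 + H)*(1/(2*F)) = (-1/2 + H)/(2*F))
(-13802*c + K(W(-18, 17))/217417) - 1*301597 = (-13802/(1/(-25522)) + ((1/4)*(-1 + 2*(-18))/17)/217417) - 1*301597 = (-13802/(-1/25522) + ((1/4)*(1/17)*(-1 - 36))*(1/217417)) - 301597 = (-13802*(-25522) + ((1/4)*(1/17)*(-37))*(1/217417)) - 301597 = (352254644 - 37/68*1/217417) - 301597 = (352254644 - 37/14784356) - 301597 = 5207858059549227/14784356 - 301597 = 5203399142132695/14784356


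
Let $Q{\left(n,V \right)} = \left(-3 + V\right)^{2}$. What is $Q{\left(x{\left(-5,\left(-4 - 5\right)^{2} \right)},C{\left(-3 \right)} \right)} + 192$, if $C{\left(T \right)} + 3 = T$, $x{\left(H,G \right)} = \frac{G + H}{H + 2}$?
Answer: $273$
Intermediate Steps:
$x{\left(H,G \right)} = \frac{G + H}{2 + H}$
$C{\left(T \right)} = -3 + T$
$Q{\left(x{\left(-5,\left(-4 - 5\right)^{2} \right)},C{\left(-3 \right)} \right)} + 192 = \left(-3 - 6\right)^{2} + 192 = \left(-9\right)^{2} + 192 = 81 + 192 = 273$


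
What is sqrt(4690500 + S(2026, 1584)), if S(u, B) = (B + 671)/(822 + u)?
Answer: sqrt(2377821233390)/712 ≈ 2165.8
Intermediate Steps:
S(u, B) = (671 + B)/(822 + u)
sqrt(4690500 + S(2026, 1584)) = sqrt(4690500 + (671 + 1584)/(822 + 2026)) = sqrt(4690500 + 2255/2848) = sqrt(13358546255/2848) = sqrt(2377821233390)/712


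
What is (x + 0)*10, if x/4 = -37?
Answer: -1480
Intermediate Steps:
x = -148 (x = 4*(-37) = -148)
(x + 0)*10 = (-148 + 0)*10 = -148*10 = -1480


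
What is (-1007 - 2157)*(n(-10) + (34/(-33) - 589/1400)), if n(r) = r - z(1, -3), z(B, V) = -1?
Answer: 54560581/1650 ≈ 33067.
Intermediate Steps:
n(r) = 1 + r (n(r) = r - 1*(-1) = r + 1 = 1 + r)
(-1007 - 2157)*(n(-10) + (34/(-33) - 589/1400)) = (-1007 - 2157)*((1 - 10) + (34/(-33) - 589/1400)) = -3164*(-9 + (34*(-1/33) - 589*1/1400)) = -3164*(-9 + (-34/33 - 589/1400)) = -3164*(-9 - 67037/46200) = -3164*(-482837/46200) = 54560581/1650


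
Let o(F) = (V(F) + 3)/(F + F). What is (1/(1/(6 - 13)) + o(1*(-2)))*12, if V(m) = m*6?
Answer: -57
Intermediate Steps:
V(m) = 6*m
o(F) = (3 + 6*F)/(2*F) (o(F) = (6*F + 3)/(F + F) = (3 + 6*F)/((2*F)) = (3 + 6*F)*(1/(2*F)) = (3 + 6*F)/(2*F))
(1/(1/(6 - 13)) + o(1*(-2)))*12 = (1/(1/(6 - 13)) + (3 + 3/(2*((1*(-2))))))*12 = (1/(1/(-7)) + (3 + (3/2)/(-2)))*12 = (1/(-⅐) + (3 + (3/2)*(-½)))*12 = (-7 + (3 - ¾))*12 = (-7 + 9/4)*12 = -19/4*12 = -57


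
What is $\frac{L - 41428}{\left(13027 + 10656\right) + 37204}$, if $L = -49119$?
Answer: $- \frac{90547}{60887} \approx -1.4871$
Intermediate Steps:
$\frac{L - 41428}{\left(13027 + 10656\right) + 37204} = \frac{-49119 - 41428}{\left(13027 + 10656\right) + 37204} = - \frac{90547}{23683 + 37204} = - \frac{90547}{60887}$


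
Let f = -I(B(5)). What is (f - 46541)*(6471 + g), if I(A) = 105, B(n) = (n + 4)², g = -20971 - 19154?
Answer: 1569824484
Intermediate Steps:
g = -40125
B(n) = (4 + n)²
f = -105 (f = -1*105 = -105)
(f - 46541)*(6471 + g) = (-105 - 46541)*(6471 - 40125) = -46646*(-33654) = 1569824484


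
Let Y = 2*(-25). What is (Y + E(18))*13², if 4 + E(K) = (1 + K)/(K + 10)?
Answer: -252317/28 ≈ -9011.3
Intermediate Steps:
E(K) = -4 + (1 + K)/(10 + K) (E(K) = -4 + (1 + K)/(K + 10) = -4 + (1 + K)/(10 + K))
Y = -50
(Y + E(18))*13² = (-50 + 3*(-13 - 1*18)/(10 + 18))*13² = (-50 + 3*(-13 - 18)/28)*169 = (-50 + 3*(1/28)*(-31))*169 = (-50 - 93/28)*169 = -1493/28*169 = -252317/28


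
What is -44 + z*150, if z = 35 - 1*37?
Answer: -344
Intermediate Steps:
z = -2 (z = 35 - 37 = -2)
-44 + z*150 = -44 - 2*150 = -44 - 300 = -344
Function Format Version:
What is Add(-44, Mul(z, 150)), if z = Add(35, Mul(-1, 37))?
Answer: -344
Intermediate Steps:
z = -2 (z = Add(35, -37) = -2)
Add(-44, Mul(z, 150)) = Add(-44, Mul(-2, 150)) = Add(-44, -300) = -344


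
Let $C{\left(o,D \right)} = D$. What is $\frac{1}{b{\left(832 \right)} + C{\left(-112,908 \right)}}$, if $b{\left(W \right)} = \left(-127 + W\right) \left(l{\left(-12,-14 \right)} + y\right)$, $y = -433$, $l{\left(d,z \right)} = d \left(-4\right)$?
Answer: $- \frac{1}{270517} \approx -3.6966 \cdot 10^{-6}$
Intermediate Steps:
$l{\left(d,z \right)} = - 4 d$
$b{\left(W \right)} = 48895 - 385 W$ ($b{\left(W \right)} = \left(-127 + W\right) \left(\left(-4\right) \left(-12\right) - 433\right) = \left(-127 + W\right) \left(48 - 433\right) = \left(-127 + W\right) \left(-385\right) = 48895 - 385 W$)
$\frac{1}{b{\left(832 \right)} + C{\left(-112,908 \right)}} = \frac{1}{\left(48895 - 320320\right) + 908} = \frac{1}{-271425 + 908} = \frac{1}{-270517} = - \frac{1}{270517}$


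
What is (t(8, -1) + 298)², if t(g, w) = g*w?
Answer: 84100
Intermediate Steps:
(t(8, -1) + 298)² = (8*(-1) + 298)² = (-8 + 298)² = 290² = 84100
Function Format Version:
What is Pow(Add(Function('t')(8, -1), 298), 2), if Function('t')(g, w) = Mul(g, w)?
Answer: 84100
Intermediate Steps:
Pow(Add(Function('t')(8, -1), 298), 2) = Pow(Add(Mul(8, -1), 298), 2) = Pow(Add(-8, 298), 2) = Pow(290, 2) = 84100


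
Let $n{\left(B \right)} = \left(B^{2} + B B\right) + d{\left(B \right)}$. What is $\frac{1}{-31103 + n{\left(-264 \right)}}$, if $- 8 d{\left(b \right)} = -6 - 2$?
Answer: $\frac{1}{108290} \approx 9.2345 \cdot 10^{-6}$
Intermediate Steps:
$d{\left(b \right)} = 1$ ($d{\left(b \right)} = - \frac{-6 - 2}{8} = \left(- \frac{1}{8}\right) \left(-8\right) = 1$)
$n{\left(B \right)} = 1 + 2 B^{2}$ ($n{\left(B \right)} = \left(B^{2} + B B\right) + 1 = \left(B^{2} + B^{2}\right) + 1 = 2 B^{2} + 1 = 1 + 2 B^{2}$)
$\frac{1}{-31103 + n{\left(-264 \right)}} = \frac{1}{-31103 + \left(1 + 2 \left(-264\right)^{2}\right)} = \frac{1}{-31103 + \left(1 + 2 \cdot 69696\right)} = \frac{1}{-31103 + \left(1 + 139392\right)} = \frac{1}{-31103 + 139393} = \frac{1}{108290}$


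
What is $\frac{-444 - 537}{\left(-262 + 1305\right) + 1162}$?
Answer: $- \frac{109}{245} \approx -0.4449$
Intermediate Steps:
$\frac{-444 - 537}{\left(-262 + 1305\right) + 1162} = - \frac{981}{1043 + 1162} = - \frac{981}{2205} = \left(-981\right) \frac{1}{2205} = - \frac{109}{245}$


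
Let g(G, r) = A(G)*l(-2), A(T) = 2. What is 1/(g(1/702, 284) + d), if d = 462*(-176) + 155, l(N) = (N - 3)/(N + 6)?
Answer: -2/162319 ≈ -1.2321e-5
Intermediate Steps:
l(N) = (-3 + N)/(6 + N)
g(G, r) = -5/2 (g(G, r) = 2*((-3 - 2)/(6 - 2)) = 2*(-5/4) = -5/2)
d = -81157 (d = -81312 + 155 = -81157)
1/(g(1/702, 284) + d) = 1/(-5/2 - 81157) = 1/(-162319/2) = -2/162319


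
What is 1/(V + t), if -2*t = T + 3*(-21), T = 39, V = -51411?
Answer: -1/51399 ≈ -1.9456e-5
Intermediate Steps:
t = 12 (t = -(39 + 3*(-21))/2 = -(39 - 63)/2 = -½*(-24) = 12)
1/(V + t) = 1/(-51411 + 12) = 1/(-51399) = -1/51399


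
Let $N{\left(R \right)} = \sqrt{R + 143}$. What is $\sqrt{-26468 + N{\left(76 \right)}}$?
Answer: $\sqrt{-26468 + \sqrt{219}} \approx 162.64 i$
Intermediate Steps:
$N{\left(R \right)} = \sqrt{143 + R}$
$\sqrt{-26468 + N{\left(76 \right)}} = \sqrt{-26468 + \sqrt{143 + 76}} = \sqrt{-26468 + \sqrt{219}}$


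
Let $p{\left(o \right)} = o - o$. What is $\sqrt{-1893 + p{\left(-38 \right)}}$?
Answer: $i \sqrt{1893} \approx 43.509 i$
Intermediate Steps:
$p{\left(o \right)} = 0$
$\sqrt{-1893 + p{\left(-38 \right)}} = \sqrt{-1893 + 0} = \sqrt{-1893} = i \sqrt{1893}$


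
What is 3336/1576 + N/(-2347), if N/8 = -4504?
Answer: 8077003/462359 ≈ 17.469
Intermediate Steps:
N = -36032 (N = 8*(-4504) = -36032)
3336/1576 + N/(-2347) = 3336/1576 - 36032/(-2347) = 3336*(1/1576) - 36032*(-1/2347) = 417/197 + 36032/2347 = 8077003/462359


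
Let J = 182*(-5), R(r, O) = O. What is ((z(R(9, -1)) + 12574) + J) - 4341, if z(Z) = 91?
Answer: 7414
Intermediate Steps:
J = -910
((z(R(9, -1)) + 12574) + J) - 4341 = ((91 + 12574) - 910) - 4341 = (12665 - 910) - 4341 = 11755 - 4341 = 7414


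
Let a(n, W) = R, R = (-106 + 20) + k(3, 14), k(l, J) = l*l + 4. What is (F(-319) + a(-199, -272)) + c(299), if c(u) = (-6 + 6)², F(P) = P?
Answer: -392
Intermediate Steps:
k(l, J) = 4 + l² (k(l, J) = l² + 4 = 4 + l²)
c(u) = 0 (c(u) = 0² = 0)
R = -73 (R = (-106 + 20) + (4 + 3²) = -86 + (4 + 9) = -86 + 13 = -73)
a(n, W) = -73
(F(-319) + a(-199, -272)) + c(299) = (-319 - 73) + 0 = -392 + 0 = -392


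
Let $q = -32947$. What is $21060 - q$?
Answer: $54007$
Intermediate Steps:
$21060 - q = 21060 - -32947 = 21060 + 32947 = 54007$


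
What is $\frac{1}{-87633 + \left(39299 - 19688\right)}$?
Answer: $- \frac{1}{68022} \approx -1.4701 \cdot 10^{-5}$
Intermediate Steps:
$\frac{1}{-87633 + \left(39299 - 19688\right)} = \frac{1}{-87633 + 19611} = \frac{1}{-68022} = - \frac{1}{68022}$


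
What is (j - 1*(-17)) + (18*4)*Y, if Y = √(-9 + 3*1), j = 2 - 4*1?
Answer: 15 + 72*I*√6 ≈ 15.0 + 176.36*I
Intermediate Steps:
j = -2 (j = 2 - 4 = -2)
Y = I*√6 (Y = √(-9 + 3) = √(-6) = I*√6 ≈ 2.4495*I)
(j - 1*(-17)) + (18*4)*Y = (-2 - 1*(-17)) + (18*4)*(I*√6) = (-2 + 17) + 72*(I*√6) = 15 + 72*I*√6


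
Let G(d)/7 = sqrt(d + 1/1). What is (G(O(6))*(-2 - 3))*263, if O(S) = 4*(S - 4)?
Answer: -27615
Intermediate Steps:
O(S) = -16 + 4*S (O(S) = 4*(-4 + S) = -16 + 4*S)
G(d) = 7*sqrt(1 + d) (G(d) = 7*sqrt(d + 1/1) = 7*sqrt(d + 1*1) = 7*sqrt(d + 1) = 7*sqrt(1 + d))
(G(O(6))*(-2 - 3))*263 = ((7*sqrt(1 + (-16 + 4*6)))*(-2 - 3))*263 = ((7*sqrt(1 + (-16 + 24)))*(-5))*263 = ((7*sqrt(1 + 8))*(-5))*263 = ((7*sqrt(9))*(-5))*263 = ((7*3)*(-5))*263 = (21*(-5))*263 = -105*263 = -27615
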